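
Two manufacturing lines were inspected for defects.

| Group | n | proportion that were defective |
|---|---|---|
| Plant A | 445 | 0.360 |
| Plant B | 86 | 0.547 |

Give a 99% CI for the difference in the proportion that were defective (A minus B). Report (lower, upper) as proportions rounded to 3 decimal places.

(-0.337, -0.037)

SE₁ = √(p̂₁(1−p̂₁)/n₁) = √(0.3600·0.6400/445) = 0.02275; SE₂ = √(0.5470·0.4530/86) = 0.05368.
Independent samples: SE of the difference = √(SE₁² + SE₂²) = √(0.0005175625 + 0.0028815424) = 0.05830.
z* for 99% confidence is 2.576, so the margin of error is 2.576 × 0.05830 = 0.15018.
Point estimate p̂₁ − p̂₂ = 0.3600 − 0.5470 = -0.1870.
-0.1870 ± 0.15018 → (-0.337, -0.037).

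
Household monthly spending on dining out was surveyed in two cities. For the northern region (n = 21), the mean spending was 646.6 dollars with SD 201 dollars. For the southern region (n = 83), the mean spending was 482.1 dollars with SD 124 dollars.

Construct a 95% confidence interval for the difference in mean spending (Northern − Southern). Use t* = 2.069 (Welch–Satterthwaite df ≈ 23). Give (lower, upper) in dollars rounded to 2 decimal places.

(69.48, 259.52)

SE₁ = s₁/√n₁ = 201/√21 = 43.8618; SE₂ = 124/√83 = 13.6108.
Independent samples, unequal variances: SE_diff = √(SE₁² + SE₂²) = √(1923.85749924 + 185.25387664) = 45.9251.
t* = 2.069, so margin of error = 2.069 × 45.9251 = 95.0190.
Difference in means = 646.6 − 482.1 = 164.5000.
164.5000 ± 95.0190 → (69.48, 259.52).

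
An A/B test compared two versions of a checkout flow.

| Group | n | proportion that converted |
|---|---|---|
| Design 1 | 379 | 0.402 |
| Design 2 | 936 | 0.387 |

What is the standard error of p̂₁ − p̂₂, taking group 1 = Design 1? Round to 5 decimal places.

0.02980

SE₁ = √(p̂₁(1−p̂₁)/n₁) = √(0.4020·0.5980/379) = 0.02519; SE₂ = √(0.3870·0.6130/936) = 0.01592.
Independent samples: SE of the difference = √(SE₁² + SE₂²) = √(0.0006345361 + 0.0002534464) = 0.02980.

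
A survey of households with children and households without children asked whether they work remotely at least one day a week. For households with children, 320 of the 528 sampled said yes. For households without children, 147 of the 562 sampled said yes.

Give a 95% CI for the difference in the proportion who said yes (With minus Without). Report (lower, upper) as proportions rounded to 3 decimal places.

(0.289, 0.400)

First, p̂₁ = 320/528 = 0.6061; p̂₂ = 147/562 = 0.2616.
The two standard errors are √(0.6061×0.3939/528) = 0.02126 and √(0.2616×0.7384/562) = 0.01854.
Because the samples are independent, SE_diff = √(0.02126² + 0.01854²) = 0.02821.
Using z* = 1.960 for 95%, ME = 1.960 × 0.02821 = 0.05529.
p̂₁ − p̂₂ = 0.3445; interval 0.3445 ± 0.05529 gives (0.289, 0.400).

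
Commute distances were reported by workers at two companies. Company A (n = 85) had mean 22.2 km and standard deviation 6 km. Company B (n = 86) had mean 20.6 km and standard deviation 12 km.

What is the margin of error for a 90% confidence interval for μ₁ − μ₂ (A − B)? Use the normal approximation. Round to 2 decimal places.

2.38

Standard errors of each mean: 6/√85 = 0.6508 and 12/√86 = 1.2940.
SE(x̄₁ − x̄₂) = √(0.6508² + 1.2940²) = 1.4484 for independent samples with unequal variances.
With z* = 1.645, the margin is 1.645 × 1.4484 = 2.3826.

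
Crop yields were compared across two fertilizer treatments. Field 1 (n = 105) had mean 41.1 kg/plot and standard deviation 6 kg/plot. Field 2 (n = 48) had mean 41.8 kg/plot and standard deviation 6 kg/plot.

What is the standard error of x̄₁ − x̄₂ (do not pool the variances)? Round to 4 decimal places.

Standard errors of each mean: 6/√105 = 0.5855 and 6/√48 = 0.8660.
SE(x̄₁ − x̄₂) = √(0.5855² + 0.8660²) = 1.0454 for independent samples with unequal variances.

1.0454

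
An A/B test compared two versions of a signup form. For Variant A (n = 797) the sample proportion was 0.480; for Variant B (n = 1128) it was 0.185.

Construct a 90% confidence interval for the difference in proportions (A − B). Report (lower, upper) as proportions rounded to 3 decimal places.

(0.260, 0.330)

SE₁ = √(p̂₁(1−p̂₁)/n₁) = √(0.4800·0.5200/797) = 0.01770; SE₂ = √(0.1850·0.8150/1128) = 0.01156.
Independent samples: SE of the difference = √(SE₁² + SE₂²) = √(0.00031329 + 0.0001336336) = 0.02114.
z* for 90% confidence is 1.645, so the margin of error is 1.645 × 0.02114 = 0.03478.
Point estimate p̂₁ − p̂₂ = 0.4800 − 0.1850 = 0.2950.
0.2950 ± 0.03478 → (0.260, 0.330).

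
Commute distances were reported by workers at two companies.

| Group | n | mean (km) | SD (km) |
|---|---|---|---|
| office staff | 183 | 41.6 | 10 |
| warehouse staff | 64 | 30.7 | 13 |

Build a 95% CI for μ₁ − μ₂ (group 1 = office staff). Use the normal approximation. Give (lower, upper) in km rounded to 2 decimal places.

(7.40, 14.40)

Per-group SEs: s₁/√n₁ = 10/√183 = 0.7392, s₂/√n₂ = 13/√64 = 1.6250.
Unpooled SE of the difference: √(0.54641664 + 2.640625) = 1.7852.
Margin of error = z* · SE = 1.960 × 1.7852 = 3.4990.
x̄₁ − x̄₂ = 41.6 − 30.7 = 10.9000.
CI: 10.9000 ± 3.4990 = (7.40, 14.40).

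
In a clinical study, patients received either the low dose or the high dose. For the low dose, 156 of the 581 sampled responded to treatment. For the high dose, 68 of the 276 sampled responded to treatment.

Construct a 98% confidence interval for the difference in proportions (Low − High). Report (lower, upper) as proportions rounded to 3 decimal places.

Sample proportions: 156/581 = 0.2685, 68/276 = 0.2464.
Each SE is √(p̂(1−p̂)/n): √(0.2685·0.7315/581) = 0.01839 and √(0.2464·0.7536/276) = 0.02594.
SE(p̂₁ − p̂₂) = √(SE₁² + SE₂²) = √(0.0003381921 + 0.0006728836) = 0.03180, since the two samples are independent.
At 98% confidence z* = 2.326; margin = 2.326 × 0.03180 = 0.07397.
The difference is 0.2685 − 0.2464 = 0.0221, so the interval is 0.0221 ± 0.07397 = (-0.052, 0.096).

(-0.052, 0.096)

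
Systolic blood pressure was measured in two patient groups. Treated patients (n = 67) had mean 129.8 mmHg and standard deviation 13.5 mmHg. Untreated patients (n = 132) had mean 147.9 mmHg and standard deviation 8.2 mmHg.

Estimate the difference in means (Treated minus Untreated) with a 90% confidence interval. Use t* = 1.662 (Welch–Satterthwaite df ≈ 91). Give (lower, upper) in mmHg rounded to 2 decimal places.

SE₁ = s₁/√n₁ = 13.5/√67 = 1.6493; SE₂ = 8.2/√132 = 0.7137.
Independent samples, unequal variances: SE_diff = √(SE₁² + SE₂²) = √(2.72019049 + 0.50936769) = 1.7971.
t* = 1.662, so margin of error = 1.662 × 1.7971 = 2.9868.
Difference in means = 129.8 − 147.9 = -18.1000.
-18.1000 ± 2.9868 → (-21.09, -15.11).

(-21.09, -15.11)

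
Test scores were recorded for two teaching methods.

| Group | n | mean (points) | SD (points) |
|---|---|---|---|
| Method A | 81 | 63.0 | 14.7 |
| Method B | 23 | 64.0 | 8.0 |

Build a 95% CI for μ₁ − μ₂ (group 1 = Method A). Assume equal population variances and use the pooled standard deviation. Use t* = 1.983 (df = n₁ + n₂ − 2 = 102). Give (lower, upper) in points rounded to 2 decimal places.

Pooled variance s_p² = [80·14.7² + 22·8.0²] / (81+23−2) = 183.2863, so s_p = 13.5383.
SE_diff = s_p·√(1/n₁ + 1/n₂) = 13.5383·√(1/81 + 1/23) = 3.1987.
t* = 1.983; margin = 1.983 × 3.1987 = 6.3430.
Difference = 63.0 − 64.0 = -1.0000.
-1.0000 ± 6.3430 → (-7.34, 5.34).

(-7.34, 5.34)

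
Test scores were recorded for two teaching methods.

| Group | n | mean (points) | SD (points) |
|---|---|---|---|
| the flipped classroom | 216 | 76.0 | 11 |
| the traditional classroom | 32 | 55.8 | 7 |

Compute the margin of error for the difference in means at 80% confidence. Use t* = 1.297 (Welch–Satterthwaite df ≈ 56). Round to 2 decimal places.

1.88

Per-group SEs: s₁/√n₁ = 11/√216 = 0.7485, s₂/√n₂ = 7/√32 = 1.2374.
Unpooled SE of the difference: √(0.56025225 + 1.53115876) = 1.4462.
Margin of error = t* · SE = 1.297 × 1.4462 = 1.8757.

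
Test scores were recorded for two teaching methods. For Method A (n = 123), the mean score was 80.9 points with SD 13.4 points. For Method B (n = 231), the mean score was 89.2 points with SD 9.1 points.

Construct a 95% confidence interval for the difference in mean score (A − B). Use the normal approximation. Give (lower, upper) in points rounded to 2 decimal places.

(-10.94, -5.66)

SE₁ = s₁/√n₁ = 13.4/√123 = 1.2082; SE₂ = 9.1/√231 = 0.5987.
Independent samples, unequal variances: SE_diff = √(SE₁² + SE₂²) = √(1.45974724 + 0.35844169) = 1.3484.
z* = 1.960, so margin of error = 1.960 × 1.3484 = 2.6429.
Difference in means = 80.9 − 89.2 = -8.3000.
-8.3000 ± 2.6429 → (-10.94, -5.66).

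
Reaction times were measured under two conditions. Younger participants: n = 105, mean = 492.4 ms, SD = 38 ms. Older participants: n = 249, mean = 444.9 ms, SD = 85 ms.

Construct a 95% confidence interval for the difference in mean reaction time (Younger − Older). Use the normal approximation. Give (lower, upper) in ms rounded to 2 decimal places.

Per-group SEs: s₁/√n₁ = 38/√105 = 3.7084, s₂/√n₂ = 85/√249 = 5.3867.
Unpooled SE of the difference: √(13.75223056 + 29.01653689) = 6.5398.
Margin of error = z* · SE = 1.960 × 6.5398 = 12.8180.
x̄₁ − x̄₂ = 492.4 − 444.9 = 47.5000.
CI: 47.5000 ± 12.8180 = (34.68, 60.32).

(34.68, 60.32)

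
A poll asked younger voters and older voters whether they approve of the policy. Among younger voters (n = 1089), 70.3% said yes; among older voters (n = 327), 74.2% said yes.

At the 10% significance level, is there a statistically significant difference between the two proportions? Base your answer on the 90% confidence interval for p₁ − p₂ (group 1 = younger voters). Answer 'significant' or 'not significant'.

The two standard errors are √(0.7030×0.2970/1089) = 0.01385 and √(0.7420×0.2580/327) = 0.02420.
Because the samples are independent, SE_diff = √(0.01385² + 0.02420²) = 0.02788.
Using z* = 1.645 for 90%, ME = 1.645 × 0.02788 = 0.04586.
p̂₁ − p̂₂ = -0.0390; interval -0.0390 ± 0.04586 gives (-0.08486, 0.00686).
The interval (-0.08486, 0.00686) contains 0, so the difference is not significant.

not significant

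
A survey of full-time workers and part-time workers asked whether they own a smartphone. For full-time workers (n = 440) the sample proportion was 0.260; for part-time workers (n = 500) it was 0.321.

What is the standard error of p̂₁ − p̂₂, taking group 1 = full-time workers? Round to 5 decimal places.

0.02955

The two standard errors are √(0.2600×0.7400/440) = 0.02091 and √(0.3210×0.6790/500) = 0.02088.
Because the samples are independent, SE_diff = √(0.02091² + 0.02088²) = 0.02955.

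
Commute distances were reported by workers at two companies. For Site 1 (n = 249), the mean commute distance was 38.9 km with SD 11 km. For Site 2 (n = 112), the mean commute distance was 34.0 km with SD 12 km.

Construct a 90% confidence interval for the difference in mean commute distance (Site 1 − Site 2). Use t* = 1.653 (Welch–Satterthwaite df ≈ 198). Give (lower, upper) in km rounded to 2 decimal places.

Per-group SEs: s₁/√n₁ = 11/√249 = 0.6971, s₂/√n₂ = 12/√112 = 1.1339.
Unpooled SE of the difference: √(0.48594841 + 1.28572921) = 1.3310.
Margin of error = t* · SE = 1.653 × 1.3310 = 2.2001.
x̄₁ − x̄₂ = 38.9 − 34.0 = 4.9000.
CI: 4.9000 ± 2.2001 = (2.70, 7.10).

(2.70, 7.10)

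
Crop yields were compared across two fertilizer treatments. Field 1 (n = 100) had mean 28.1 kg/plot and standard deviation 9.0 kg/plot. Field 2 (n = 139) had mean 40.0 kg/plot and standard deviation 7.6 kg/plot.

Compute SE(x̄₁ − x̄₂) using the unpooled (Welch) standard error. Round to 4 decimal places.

1.1070

Standard errors of each mean: 9.0/√100 = 0.9000 and 7.6/√139 = 0.6446.
SE(x̄₁ − x̄₂) = √(0.9000² + 0.6446²) = 1.1070 for independent samples with unequal variances.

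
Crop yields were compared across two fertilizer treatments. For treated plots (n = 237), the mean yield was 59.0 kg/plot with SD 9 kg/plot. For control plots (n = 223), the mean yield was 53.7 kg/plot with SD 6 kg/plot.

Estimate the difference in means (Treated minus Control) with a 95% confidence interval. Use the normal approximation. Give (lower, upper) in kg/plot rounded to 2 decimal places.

SE₁ = s₁/√n₁ = 9/√237 = 0.5846; SE₂ = 6/√223 = 0.4018.
Independent samples, unequal variances: SE_diff = √(SE₁² + SE₂²) = √(0.34175716 + 0.16144324) = 0.7094.
z* = 1.960, so margin of error = 1.960 × 0.7094 = 1.3904.
Difference in means = 59.0 − 53.7 = 5.3000.
5.3000 ± 1.3904 → (3.91, 6.69).

(3.91, 6.69)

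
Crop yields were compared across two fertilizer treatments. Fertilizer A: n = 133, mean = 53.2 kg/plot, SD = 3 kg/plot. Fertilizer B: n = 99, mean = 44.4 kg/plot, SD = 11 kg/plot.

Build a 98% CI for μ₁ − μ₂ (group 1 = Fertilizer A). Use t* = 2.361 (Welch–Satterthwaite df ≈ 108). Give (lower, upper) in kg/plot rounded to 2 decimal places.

Per-group SEs: s₁/√n₁ = 3/√133 = 0.2601, s₂/√n₂ = 11/√99 = 1.1055.
Unpooled SE of the difference: √(0.06765201 + 1.22213025) = 1.1357.
Margin of error = t* · SE = 2.361 × 1.1357 = 2.6814.
x̄₁ − x̄₂ = 53.2 − 44.4 = 8.8000.
CI: 8.8000 ± 2.6814 = (6.12, 11.48).

(6.12, 11.48)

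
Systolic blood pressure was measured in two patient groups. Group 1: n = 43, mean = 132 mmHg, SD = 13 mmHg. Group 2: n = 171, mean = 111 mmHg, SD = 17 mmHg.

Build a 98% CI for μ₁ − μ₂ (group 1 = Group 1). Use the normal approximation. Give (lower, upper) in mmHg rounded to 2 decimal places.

(15.49, 26.51)

Per-group SEs: s₁/√n₁ = 13/√43 = 1.9825, s₂/√n₂ = 17/√171 = 1.3000.
Unpooled SE of the difference: √(3.93030625 + 1.69) = 2.3707.
Margin of error = z* · SE = 2.326 × 2.3707 = 5.5142.
x̄₁ − x̄₂ = 132 − 111 = 21.0000.
CI: 21.0000 ± 5.5142 = (15.49, 26.51).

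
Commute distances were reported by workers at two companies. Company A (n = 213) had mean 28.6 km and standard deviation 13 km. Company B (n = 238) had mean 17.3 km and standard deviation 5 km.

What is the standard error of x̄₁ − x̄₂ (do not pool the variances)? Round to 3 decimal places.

Per-group SEs: s₁/√n₁ = 13/√213 = 0.8907, s₂/√n₂ = 5/√238 = 0.3241.
Unpooled SE of the difference: √(0.79334649 + 0.10504081) = 0.9478.

0.948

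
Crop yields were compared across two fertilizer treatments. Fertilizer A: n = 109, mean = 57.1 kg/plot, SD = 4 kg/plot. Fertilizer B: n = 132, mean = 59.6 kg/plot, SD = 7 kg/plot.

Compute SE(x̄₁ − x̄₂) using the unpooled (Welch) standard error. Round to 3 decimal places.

Per-group SEs: s₁/√n₁ = 4/√109 = 0.3831, s₂/√n₂ = 7/√132 = 0.6093.
Unpooled SE of the difference: √(0.14676561 + 0.37124649) = 0.7197.

0.720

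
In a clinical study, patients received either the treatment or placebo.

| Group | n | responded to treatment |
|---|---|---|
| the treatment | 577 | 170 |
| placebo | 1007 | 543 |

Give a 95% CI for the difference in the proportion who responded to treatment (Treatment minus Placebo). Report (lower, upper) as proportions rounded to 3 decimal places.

(-0.293, -0.196)

First, p̂₁ = 170/577 = 0.2946; p̂₂ = 543/1007 = 0.5392.
The two standard errors are √(0.2946×0.7054/577) = 0.01898 and √(0.5392×0.4608/1007) = 0.01571.
Because the samples are independent, SE_diff = √(0.01898² + 0.01571²) = 0.02464.
Using z* = 1.960 for 95%, ME = 1.960 × 0.02464 = 0.04829.
p̂₁ − p̂₂ = -0.2446; interval -0.2446 ± 0.04829 gives (-0.293, -0.196).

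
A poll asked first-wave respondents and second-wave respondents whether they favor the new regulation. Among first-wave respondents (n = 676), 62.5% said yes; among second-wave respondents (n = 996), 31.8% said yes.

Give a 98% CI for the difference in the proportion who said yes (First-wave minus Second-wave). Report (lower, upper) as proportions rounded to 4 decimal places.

Each SE is √(p̂(1−p̂)/n): √(0.6250·0.3750/676) = 0.01862 and √(0.3180·0.6820/996) = 0.01476.
SE(p̂₁ − p̂₂) = √(SE₁² + SE₂²) = √(0.0003467044 + 0.0002178576) = 0.02376, since the two samples are independent.
At 98% confidence z* = 2.326; margin = 2.326 × 0.02376 = 0.05527.
The difference is 0.6250 − 0.3180 = 0.3070, so the interval is 0.3070 ± 0.05527 = (0.2517, 0.3623).

(0.2517, 0.3623)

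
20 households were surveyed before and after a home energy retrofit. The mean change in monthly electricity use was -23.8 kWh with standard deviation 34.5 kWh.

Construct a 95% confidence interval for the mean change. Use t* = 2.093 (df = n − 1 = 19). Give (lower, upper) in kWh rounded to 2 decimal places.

This is a matched-pairs design, so SE = s_d/√n = 34.5/√20 = 7.7144.
Margin = 2.093 × 7.7144 = 16.1462; the interval is -23.8 ± 16.1462 = (-39.95, -7.65).

(-39.95, -7.65)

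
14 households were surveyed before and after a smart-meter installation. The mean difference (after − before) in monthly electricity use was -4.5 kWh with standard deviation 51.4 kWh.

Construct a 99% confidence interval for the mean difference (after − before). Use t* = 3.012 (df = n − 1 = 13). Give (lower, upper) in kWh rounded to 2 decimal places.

This is a matched-pairs design, so SE = s_d/√n = 51.4/√14 = 13.7372.
Margin = 3.012 × 13.7372 = 41.3764; the interval is -4.5 ± 41.3764 = (-45.88, 36.88).

(-45.88, 36.88)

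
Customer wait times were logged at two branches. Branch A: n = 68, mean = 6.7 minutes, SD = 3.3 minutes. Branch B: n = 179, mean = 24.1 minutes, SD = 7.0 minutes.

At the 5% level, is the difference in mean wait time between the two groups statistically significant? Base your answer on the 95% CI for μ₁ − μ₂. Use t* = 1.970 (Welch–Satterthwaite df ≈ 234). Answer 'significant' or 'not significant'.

significant

Standard errors of each mean: 3.3/√68 = 0.4002 and 7.0/√179 = 0.5232.
SE(x̄₁ − x̄₂) = √(0.4002² + 0.5232²) = 0.6587 for independent samples with unequal variances.
With t* = 1.970, the margin is 1.970 × 0.6587 = 1.2976.
x̄₁ − x̄₂ = 6.7 − 24.1 = -17.4000; the interval is -17.4000 ± 1.2976 = (-18.6976, -16.1024).
The interval (-18.6976, -16.1024) does not contain 0, so the difference is significant.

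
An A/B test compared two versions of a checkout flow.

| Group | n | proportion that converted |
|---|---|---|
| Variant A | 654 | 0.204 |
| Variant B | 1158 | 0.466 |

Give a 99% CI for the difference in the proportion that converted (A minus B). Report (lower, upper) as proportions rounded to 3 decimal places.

The two standard errors are √(0.2040×0.7960/654) = 0.01576 and √(0.4660×0.5340/1158) = 0.01466.
Because the samples are independent, SE_diff = √(0.01576² + 0.01466²) = 0.02152.
Using z* = 2.576 for 99%, ME = 2.576 × 0.02152 = 0.05544.
p̂₁ − p̂₂ = -0.2620; interval -0.2620 ± 0.05544 gives (-0.317, -0.207).

(-0.317, -0.207)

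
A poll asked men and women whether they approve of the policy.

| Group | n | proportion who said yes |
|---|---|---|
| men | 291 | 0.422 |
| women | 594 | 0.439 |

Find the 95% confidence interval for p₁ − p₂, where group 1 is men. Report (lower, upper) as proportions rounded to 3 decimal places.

(-0.086, 0.052)

SE₁ = √(p̂₁(1−p̂₁)/n₁) = √(0.4220·0.5780/291) = 0.02895; SE₂ = √(0.4390·0.5610/594) = 0.02036.
Independent samples: SE of the difference = √(SE₁² + SE₂²) = √(0.0008381025 + 0.0004145296) = 0.03539.
z* for 95% confidence is 1.960, so the margin of error is 1.960 × 0.03539 = 0.06936.
Point estimate p̂₁ − p̂₂ = 0.4220 − 0.4390 = -0.0170.
-0.0170 ± 0.06936 → (-0.086, 0.052).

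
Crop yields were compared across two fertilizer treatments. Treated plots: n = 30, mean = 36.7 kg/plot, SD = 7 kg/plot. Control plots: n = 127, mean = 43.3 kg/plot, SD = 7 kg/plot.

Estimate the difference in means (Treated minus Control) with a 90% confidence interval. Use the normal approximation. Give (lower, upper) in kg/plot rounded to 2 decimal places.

(-8.94, -4.26)

Per-group SEs: s₁/√n₁ = 7/√30 = 1.2780, s₂/√n₂ = 7/√127 = 0.6211.
Unpooled SE of the difference: √(1.633284 + 0.38576521) = 1.4209.
Margin of error = z* · SE = 1.645 × 1.4209 = 2.3374.
x̄₁ − x̄₂ = 36.7 − 43.3 = -6.6000.
CI: -6.6000 ± 2.3374 = (-8.94, -4.26).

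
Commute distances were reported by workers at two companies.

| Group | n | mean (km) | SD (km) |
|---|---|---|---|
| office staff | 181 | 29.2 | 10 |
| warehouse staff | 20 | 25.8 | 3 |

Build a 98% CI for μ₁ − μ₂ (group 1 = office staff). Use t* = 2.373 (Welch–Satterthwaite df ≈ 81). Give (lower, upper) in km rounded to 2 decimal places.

SE₁ = s₁/√n₁ = 10/√181 = 0.7433; SE₂ = 3/√20 = 0.6708.
Independent samples, unequal variances: SE_diff = √(SE₁² + SE₂²) = √(0.55249489 + 0.44997264) = 1.0012.
t* = 2.373, so margin of error = 2.373 × 1.0012 = 2.3758.
Difference in means = 29.2 − 25.8 = 3.4000.
3.4000 ± 2.3758 → (1.02, 5.78).

(1.02, 5.78)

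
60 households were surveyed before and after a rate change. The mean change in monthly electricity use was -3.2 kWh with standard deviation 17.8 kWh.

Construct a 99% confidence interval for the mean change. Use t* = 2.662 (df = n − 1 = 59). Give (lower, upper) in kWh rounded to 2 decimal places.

(-9.32, 2.92)

This is a matched-pairs design, so SE = s_d/√n = 17.8/√60 = 2.2980.
Margin = 2.662 × 2.2980 = 6.1173; the interval is -3.2 ± 6.1173 = (-9.32, 2.92).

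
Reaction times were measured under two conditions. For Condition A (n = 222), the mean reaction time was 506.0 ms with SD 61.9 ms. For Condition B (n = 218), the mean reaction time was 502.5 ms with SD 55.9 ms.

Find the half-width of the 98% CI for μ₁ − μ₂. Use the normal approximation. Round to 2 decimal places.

Standard errors of each mean: 61.9/√222 = 4.1545 and 55.9/√218 = 3.7860.
SE(x̄₁ − x̄₂) = √(4.1545² + 3.7860²) = 5.6208 for independent samples with unequal variances.
With z* = 2.326, the margin is 2.326 × 5.6208 = 13.0740.

13.07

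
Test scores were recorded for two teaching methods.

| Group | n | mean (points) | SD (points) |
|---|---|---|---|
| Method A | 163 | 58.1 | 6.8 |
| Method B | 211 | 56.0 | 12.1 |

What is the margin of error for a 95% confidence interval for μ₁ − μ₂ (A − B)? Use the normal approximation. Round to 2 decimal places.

SE₁ = s₁/√n₁ = 6.8/√163 = 0.5326; SE₂ = 12.1/√211 = 0.8330.
Independent samples, unequal variances: SE_diff = √(SE₁² + SE₂²) = √(0.28366276 + 0.693889) = 0.9887.
z* = 1.960, so margin of error = 1.960 × 0.9887 = 1.9379.

1.94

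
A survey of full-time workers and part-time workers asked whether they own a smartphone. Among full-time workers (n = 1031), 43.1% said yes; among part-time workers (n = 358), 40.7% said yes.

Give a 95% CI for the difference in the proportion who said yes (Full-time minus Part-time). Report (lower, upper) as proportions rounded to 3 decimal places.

The two standard errors are √(0.4310×0.5690/1031) = 0.01542 and √(0.4070×0.5930/358) = 0.02596.
Because the samples are independent, SE_diff = √(0.01542² + 0.02596²) = 0.03019.
Using z* = 1.960 for 95%, ME = 1.960 × 0.03019 = 0.05917.
p̂₁ − p̂₂ = 0.0240; interval 0.0240 ± 0.05917 gives (-0.035, 0.083).

(-0.035, 0.083)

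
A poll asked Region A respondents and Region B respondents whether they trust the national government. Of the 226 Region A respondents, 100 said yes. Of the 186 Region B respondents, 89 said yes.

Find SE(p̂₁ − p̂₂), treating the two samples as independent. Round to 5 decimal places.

0.04933

p̂₁ = 100/226 = 0.4425 and p̂₂ = 89/186 = 0.4785.
SE₁ = √(p̂₁(1−p̂₁)/n₁) = √(0.4425·0.5575/226) = 0.03304; SE₂ = √(0.4785·0.5215/186) = 0.03663.
Independent samples: SE of the difference = √(SE₁² + SE₂²) = √(0.0010916416 + 0.0013417569) = 0.04933.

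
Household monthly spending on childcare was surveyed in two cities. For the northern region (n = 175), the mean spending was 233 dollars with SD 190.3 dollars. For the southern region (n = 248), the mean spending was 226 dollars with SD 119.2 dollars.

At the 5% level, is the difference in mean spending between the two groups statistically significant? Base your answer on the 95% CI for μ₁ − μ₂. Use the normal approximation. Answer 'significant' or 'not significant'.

not significant

SE₁ = s₁/√n₁ = 190.3/√175 = 14.3853; SE₂ = 119.2/√248 = 7.5692.
Independent samples, unequal variances: SE_diff = √(SE₁² + SE₂²) = √(206.93685609 + 57.29278864) = 16.2551.
z* = 1.960, so margin of error = 1.960 × 16.2551 = 31.8600.
Difference in means = 233 − 226 = 7.0000.
7.0000 ± 31.8600 → (-24.8600, 38.8600).
The interval (-24.8600, 38.8600) contains 0, so the difference is not significant.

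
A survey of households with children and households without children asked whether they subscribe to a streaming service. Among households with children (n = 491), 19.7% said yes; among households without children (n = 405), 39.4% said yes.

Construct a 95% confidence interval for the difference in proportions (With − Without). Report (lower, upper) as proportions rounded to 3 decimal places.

(-0.256, -0.138)

SE₁ = √(p̂₁(1−p̂₁)/n₁) = √(0.1970·0.8030/491) = 0.01795; SE₂ = √(0.3940·0.6060/405) = 0.02428.
Independent samples: SE of the difference = √(SE₁² + SE₂²) = √(0.0003222025 + 0.0005895184) = 0.03019.
z* for 95% confidence is 1.960, so the margin of error is 1.960 × 0.03019 = 0.05917.
Point estimate p̂₁ − p̂₂ = 0.1970 − 0.3940 = -0.1970.
-0.1970 ± 0.05917 → (-0.256, -0.138).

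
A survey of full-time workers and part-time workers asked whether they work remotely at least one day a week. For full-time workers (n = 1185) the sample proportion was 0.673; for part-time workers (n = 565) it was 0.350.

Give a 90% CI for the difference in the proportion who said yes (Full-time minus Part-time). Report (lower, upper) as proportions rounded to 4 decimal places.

(0.2831, 0.3629)

Each SE is √(p̂(1−p̂)/n): √(0.6730·0.3270/1185) = 0.01363 and √(0.3500·0.6500/565) = 0.02007.
SE(p̂₁ − p̂₂) = √(SE₁² + SE₂²) = √(0.0001857769 + 0.0004028049) = 0.02426, since the two samples are independent.
At 90% confidence z* = 1.645; margin = 1.645 × 0.02426 = 0.03991.
The difference is 0.6730 − 0.3500 = 0.3230, so the interval is 0.3230 ± 0.03991 = (0.2831, 0.3629).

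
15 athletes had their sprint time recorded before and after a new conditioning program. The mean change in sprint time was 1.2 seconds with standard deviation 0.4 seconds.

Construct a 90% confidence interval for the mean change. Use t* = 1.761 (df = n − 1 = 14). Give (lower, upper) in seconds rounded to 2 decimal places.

Paired design: SE = s_d/√n = 0.4/√15 = 0.1033.
t* = 1.761; margin of error = 1.761 × 0.1033 = 0.1819.
1.2 ± 0.1819 → (1.02, 1.38).

(1.02, 1.38)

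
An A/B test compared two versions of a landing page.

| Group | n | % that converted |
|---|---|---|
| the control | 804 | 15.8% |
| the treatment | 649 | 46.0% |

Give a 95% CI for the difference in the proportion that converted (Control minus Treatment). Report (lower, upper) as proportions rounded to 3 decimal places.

The two standard errors are √(0.1580×0.8420/804) = 0.01286 and √(0.4600×0.5400/649) = 0.01956.
Because the samples are independent, SE_diff = √(0.01286² + 0.01956²) = 0.02341.
Using z* = 1.960 for 95%, ME = 1.960 × 0.02341 = 0.04588.
p̂₁ − p̂₂ = -0.3020; interval -0.3020 ± 0.04588 gives (-0.348, -0.256).

(-0.348, -0.256)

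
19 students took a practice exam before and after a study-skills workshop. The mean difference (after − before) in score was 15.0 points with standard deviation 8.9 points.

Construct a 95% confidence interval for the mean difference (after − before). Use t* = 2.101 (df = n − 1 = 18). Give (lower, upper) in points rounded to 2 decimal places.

Paired design: SE = s_d/√n = 8.9/√19 = 2.0418.
t* = 2.101; margin of error = 2.101 × 2.0418 = 4.2898.
15.0 ± 4.2898 → (10.71, 19.29).

(10.71, 19.29)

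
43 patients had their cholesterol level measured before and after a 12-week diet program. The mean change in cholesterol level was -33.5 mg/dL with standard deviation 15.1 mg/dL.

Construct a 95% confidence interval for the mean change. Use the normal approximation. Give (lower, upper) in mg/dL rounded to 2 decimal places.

(-38.01, -28.99)

This is a matched-pairs design, so SE = s_d/√n = 15.1/√43 = 2.3027.
Margin = 1.960 × 2.3027 = 4.5133; the interval is -33.5 ± 4.5133 = (-38.01, -28.99).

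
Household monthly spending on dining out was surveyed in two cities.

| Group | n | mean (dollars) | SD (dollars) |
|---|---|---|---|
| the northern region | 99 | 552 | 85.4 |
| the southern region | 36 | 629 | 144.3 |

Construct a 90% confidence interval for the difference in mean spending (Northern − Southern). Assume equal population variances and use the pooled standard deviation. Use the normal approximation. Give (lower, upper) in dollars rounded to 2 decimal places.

Pooled variance s_p² = [98·85.4² + 35·144.3²] / (99+36−2) = 10853.5100, so s_p = 104.1802.
SE_diff = s_p·√(1/n₁ + 1/n₂) = 104.1802·√(1/99 + 1/36) = 20.2760.
z* = 1.645; margin = 1.645 × 20.2760 = 33.3540.
Difference = 552 − 629 = -77.0000.
-77.0000 ± 33.3540 → (-110.35, -43.65).

(-110.35, -43.65)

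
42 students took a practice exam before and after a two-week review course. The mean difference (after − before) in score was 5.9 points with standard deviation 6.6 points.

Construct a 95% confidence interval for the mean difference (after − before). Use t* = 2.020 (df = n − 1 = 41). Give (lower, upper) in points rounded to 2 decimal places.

This is a matched-pairs design, so SE = s_d/√n = 6.6/√42 = 1.0184.
Margin = 2.020 × 1.0184 = 2.0572; the interval is 5.9 ± 2.0572 = (3.84, 7.96).

(3.84, 7.96)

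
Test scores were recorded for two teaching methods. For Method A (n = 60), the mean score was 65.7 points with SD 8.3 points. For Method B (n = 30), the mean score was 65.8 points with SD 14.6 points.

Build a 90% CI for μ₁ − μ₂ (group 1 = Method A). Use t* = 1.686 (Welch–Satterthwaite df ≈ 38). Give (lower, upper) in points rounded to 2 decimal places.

Per-group SEs: s₁/√n₁ = 8.3/√60 = 1.0715, s₂/√n₂ = 14.6/√30 = 2.6656.
Unpooled SE of the difference: √(1.14811225 + 7.10542336) = 2.8729.
Margin of error = t* · SE = 1.686 × 2.8729 = 4.8437.
x̄₁ − x̄₂ = 65.7 − 65.8 = -0.1000.
CI: -0.1000 ± 4.8437 = (-4.94, 4.74).

(-4.94, 4.74)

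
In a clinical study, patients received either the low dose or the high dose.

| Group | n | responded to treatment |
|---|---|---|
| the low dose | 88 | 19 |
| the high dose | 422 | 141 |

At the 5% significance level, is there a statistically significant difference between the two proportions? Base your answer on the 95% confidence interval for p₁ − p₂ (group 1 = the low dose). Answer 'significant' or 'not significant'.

significant

Sample proportions: 19/88 = 0.2159, 141/422 = 0.3341.
Each SE is √(p̂(1−p̂)/n): √(0.2159·0.7841/88) = 0.04386 and √(0.3341·0.6659/422) = 0.02296.
SE(p̂₁ − p̂₂) = √(SE₁² + SE₂²) = √(0.0019236996 + 0.0005271616) = 0.04951, since the two samples are independent.
At 95% confidence z* = 1.960; margin = 1.960 × 0.04951 = 0.09704.
The difference is 0.2159 − 0.3341 = -0.1182, so the interval is -0.1182 ± 0.09704 = (-0.21524, -0.02116).
The interval (-0.21524, -0.02116) does not contain 0, so the difference is significant.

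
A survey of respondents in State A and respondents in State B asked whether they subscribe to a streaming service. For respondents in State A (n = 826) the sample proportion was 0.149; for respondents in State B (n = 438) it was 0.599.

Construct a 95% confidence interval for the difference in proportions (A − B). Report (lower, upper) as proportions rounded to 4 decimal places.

(-0.5019, -0.3981)

The two standard errors are √(0.1490×0.8510/826) = 0.01239 and √(0.5990×0.4010/438) = 0.02342.
Because the samples are independent, SE_diff = √(0.01239² + 0.02342²) = 0.02650.
Using z* = 1.960 for 95%, ME = 1.960 × 0.02650 = 0.05194.
p̂₁ − p̂₂ = -0.4500; interval -0.4500 ± 0.05194 gives (-0.5019, -0.3981).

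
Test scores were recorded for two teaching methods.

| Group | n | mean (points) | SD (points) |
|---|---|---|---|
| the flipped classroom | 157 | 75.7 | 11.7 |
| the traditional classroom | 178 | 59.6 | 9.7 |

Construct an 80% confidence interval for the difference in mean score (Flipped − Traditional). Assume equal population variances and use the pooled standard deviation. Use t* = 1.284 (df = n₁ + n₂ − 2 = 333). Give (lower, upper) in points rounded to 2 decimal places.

s_p = √[((n₁−1)s₁² + (n₂−1)s₂²)/(n₁+n₂−2)] = √[(156·11.7² + 177·9.7²)/333] = 10.6837.
SE = 10.6837·√(1/157 + 1/178) = 1.1697.
With t* = 1.284, margin = 1.284 × 1.1697 = 1.5019.
x̄₁ − x̄₂ = 75.7 − 59.6 = 16.1000; interval 16.1000 ± 1.5019 = (14.60, 17.60).

(14.60, 17.60)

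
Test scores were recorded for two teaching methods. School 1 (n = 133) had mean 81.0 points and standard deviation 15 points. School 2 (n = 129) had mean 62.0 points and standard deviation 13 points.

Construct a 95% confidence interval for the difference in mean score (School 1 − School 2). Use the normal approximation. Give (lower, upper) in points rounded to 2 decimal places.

Standard errors of each mean: 15/√133 = 1.3007 and 13/√129 = 1.1446.
SE(x̄₁ − x̄₂) = √(1.3007² + 1.1446²) = 1.7326 for independent samples with unequal variances.
With z* = 1.960, the margin is 1.960 × 1.7326 = 3.3959.
x̄₁ − x̄₂ = 81.0 − 62.0 = 19.0000; the interval is 19.0000 ± 3.3959 = (15.60, 22.40).

(15.60, 22.40)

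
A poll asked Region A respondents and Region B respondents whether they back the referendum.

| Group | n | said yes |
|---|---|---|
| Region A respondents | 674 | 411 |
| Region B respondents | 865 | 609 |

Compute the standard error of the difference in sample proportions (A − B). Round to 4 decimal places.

0.0244

First, p̂₁ = 411/674 = 0.6098; p̂₂ = 609/865 = 0.7040.
The two standard errors are √(0.6098×0.3902/674) = 0.01879 and √(0.7040×0.2960/865) = 0.01552.
Because the samples are independent, SE_diff = √(0.01879² + 0.01552²) = 0.02437.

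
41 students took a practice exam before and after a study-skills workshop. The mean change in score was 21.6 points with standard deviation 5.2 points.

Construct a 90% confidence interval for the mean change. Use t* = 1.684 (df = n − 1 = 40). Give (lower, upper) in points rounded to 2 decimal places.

(20.23, 22.97)

This is a matched-pairs design, so SE = s_d/√n = 5.2/√41 = 0.8121.
Margin = 1.684 × 0.8121 = 1.3676; the interval is 21.6 ± 1.3676 = (20.23, 22.97).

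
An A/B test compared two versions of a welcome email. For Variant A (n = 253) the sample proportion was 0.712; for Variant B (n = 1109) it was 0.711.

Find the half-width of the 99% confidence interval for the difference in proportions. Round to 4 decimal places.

Each SE is √(p̂(1−p̂)/n): √(0.7120·0.2880/253) = 0.02847 and √(0.7110·0.2890/1109) = 0.01361.
SE(p̂₁ − p̂₂) = √(SE₁² + SE₂²) = √(0.0008105409 + 0.0001852321) = 0.03156, since the two samples are independent.
At 99% confidence z* = 2.576; margin = 2.576 × 0.03156 = 0.08130.

0.0813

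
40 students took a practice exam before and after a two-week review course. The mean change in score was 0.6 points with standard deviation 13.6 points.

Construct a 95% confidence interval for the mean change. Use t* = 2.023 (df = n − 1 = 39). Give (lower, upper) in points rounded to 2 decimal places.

This is a matched-pairs design, so SE = s_d/√n = 13.6/√40 = 2.1503.
Margin = 2.023 × 2.1503 = 4.3501; the interval is 0.6 ± 4.3501 = (-3.75, 4.95).

(-3.75, 4.95)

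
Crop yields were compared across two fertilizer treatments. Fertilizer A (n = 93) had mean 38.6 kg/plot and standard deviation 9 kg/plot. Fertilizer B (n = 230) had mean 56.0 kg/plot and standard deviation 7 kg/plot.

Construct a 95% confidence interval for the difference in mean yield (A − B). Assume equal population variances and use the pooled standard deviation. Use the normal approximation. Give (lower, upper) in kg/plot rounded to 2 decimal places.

Pooled variance s_p² = [92·9² + 229·7²] / (93+230−2) = 58.1713, so s_p = 7.6270.
SE_diff = s_p·√(1/n₁ + 1/n₂) = 7.6270·√(1/93 + 1/230) = 0.9372.
z* = 1.960; margin = 1.960 × 0.9372 = 1.8369.
Difference = 38.6 − 56.0 = -17.4000.
-17.4000 ± 1.8369 → (-19.24, -15.56).

(-19.24, -15.56)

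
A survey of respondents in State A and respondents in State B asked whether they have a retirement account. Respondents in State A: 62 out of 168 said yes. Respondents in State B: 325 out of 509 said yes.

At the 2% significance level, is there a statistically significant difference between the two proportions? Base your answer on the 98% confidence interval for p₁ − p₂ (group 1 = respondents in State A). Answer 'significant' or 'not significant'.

significant

p̂₁ = 62/168 = 0.3690 and p̂₂ = 325/509 = 0.6385.
SE₁ = √(p̂₁(1−p̂₁)/n₁) = √(0.3690·0.6310/168) = 0.03723; SE₂ = √(0.6385·0.3615/509) = 0.02129.
Independent samples: SE of the difference = √(SE₁² + SE₂²) = √(0.0013860729 + 0.0004532641) = 0.04289.
z* for 98% confidence is 2.326, so the margin of error is 2.326 × 0.04289 = 0.09976.
Point estimate p̂₁ − p̂₂ = 0.3690 − 0.6385 = -0.2695.
-0.2695 ± 0.09976 → (-0.36926, -0.16974).
The interval (-0.36926, -0.16974) does not contain 0, so the difference is significant.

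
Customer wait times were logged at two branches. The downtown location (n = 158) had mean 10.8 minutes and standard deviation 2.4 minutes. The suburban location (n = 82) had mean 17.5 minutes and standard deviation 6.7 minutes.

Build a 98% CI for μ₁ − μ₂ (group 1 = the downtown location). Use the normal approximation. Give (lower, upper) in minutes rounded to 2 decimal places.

Standard errors of each mean: 2.4/√158 = 0.1909 and 6.7/√82 = 0.7399.
SE(x̄₁ − x̄₂) = √(0.1909² + 0.7399²) = 0.7641 for independent samples with unequal variances.
With z* = 2.326, the margin is 2.326 × 0.7641 = 1.7773.
x̄₁ − x̄₂ = 10.8 − 17.5 = -6.7000; the interval is -6.7000 ± 1.7773 = (-8.48, -4.92).

(-8.48, -4.92)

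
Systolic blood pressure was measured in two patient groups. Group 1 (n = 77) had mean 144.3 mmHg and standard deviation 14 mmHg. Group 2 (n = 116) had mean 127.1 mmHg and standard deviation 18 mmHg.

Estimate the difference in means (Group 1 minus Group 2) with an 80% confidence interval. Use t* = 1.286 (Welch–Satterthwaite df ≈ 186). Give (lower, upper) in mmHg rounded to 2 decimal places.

Standard errors of each mean: 14/√77 = 1.5954 and 18/√116 = 1.6713.
SE(x̄₁ − x̄₂) = √(1.5954² + 1.6713²) = 2.3105 for independent samples with unequal variances.
With t* = 1.286, the margin is 1.286 × 2.3105 = 2.9713.
x̄₁ − x̄₂ = 144.3 − 127.1 = 17.2000; the interval is 17.2000 ± 2.9713 = (14.23, 20.17).

(14.23, 20.17)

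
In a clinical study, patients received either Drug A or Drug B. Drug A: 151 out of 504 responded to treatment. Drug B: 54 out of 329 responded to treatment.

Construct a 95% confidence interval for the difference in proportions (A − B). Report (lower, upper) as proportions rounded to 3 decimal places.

First, p̂₁ = 151/504 = 0.2996; p̂₂ = 54/329 = 0.1641.
The two standard errors are √(0.2996×0.7004/504) = 0.02040 and √(0.1641×0.8359/329) = 0.02042.
Because the samples are independent, SE_diff = √(0.02040² + 0.02042²) = 0.02886.
Using z* = 1.960 for 95%, ME = 1.960 × 0.02886 = 0.05657.
p̂₁ − p̂₂ = 0.1355; interval 0.1355 ± 0.05657 gives (0.079, 0.192).

(0.079, 0.192)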